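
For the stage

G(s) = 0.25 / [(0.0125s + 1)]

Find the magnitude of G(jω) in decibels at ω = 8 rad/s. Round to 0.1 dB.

At ω = 8 rad/s:
pole (1 + j8·0.0125) = 1 + j0.1 → |·| ≈ 1.005, ∠ ≈ 5.71°
|G| = 0.25 · 1 / (1.005) ≈ 0.24876
Gain = 20 log₁₀(0.24876) ≈ -12.08 dB

-12.1 dB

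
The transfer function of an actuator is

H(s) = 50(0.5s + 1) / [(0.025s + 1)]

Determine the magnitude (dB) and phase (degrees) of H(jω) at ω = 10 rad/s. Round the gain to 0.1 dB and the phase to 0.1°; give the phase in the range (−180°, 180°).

47.9 dB, 64.7°

At ω = 10 rad/s:
zero (1 + j10·0.5) = 1 + j5 → |·| ≈ 5.099, ∠ ≈ 78.69°
pole (1 + j10·0.025) = 1 + j0.25 → |·| ≈ 1.0308, ∠ ≈ 14.04°
|H| = 50 · 5.099 / (1.0308) ≈ 247.33
Gain = 20 log₁₀(247.33) ≈ 47.87 dB
∠H = (78.69°) − (14.04°) = 64.65°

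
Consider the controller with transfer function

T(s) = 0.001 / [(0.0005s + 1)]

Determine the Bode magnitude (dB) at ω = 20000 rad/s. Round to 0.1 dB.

-80.0 dB

At ω = 20000 rad/s:
pole (1 + j20000·0.0005) = 1 + j10 → |·| ≈ 10.05, ∠ ≈ 84.29°
|T| = 0.001 · 1 / (10.05) ≈ 9.9502e-05
Gain = 20 log₁₀(9.9502e-05) ≈ -80.04 dB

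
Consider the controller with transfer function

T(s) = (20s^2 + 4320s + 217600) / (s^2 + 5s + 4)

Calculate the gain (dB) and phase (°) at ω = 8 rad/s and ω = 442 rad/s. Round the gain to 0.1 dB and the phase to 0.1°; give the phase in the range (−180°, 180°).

ω = 8: 69.7 dB, -137.2°; ω = 442: 26.6 dB, -26.7°

Substitute s = j8:
Numerator: 20(j8)^2 + 4320(j8) + 217600 = 216320 + j34560
Denominator: (j8)^2 + 5(j8) + 4 = -60 + j40
|N| = √(216320² + 34560²) ≈ 2.1906e+05, ∠N ≈ 9.08°
|D| = √(60² + 40²) ≈ 72.111, ∠D ≈ 146.31°
|T| = 2.1906e+05 / 72.111 ≈ 3037.8
Gain = 20 log₁₀(3037.8) ≈ 69.65 dB
∠T = 9.08° − 146.31° = -137.23°

Substitute s = j442:
Numerator: 20(j442)^2 + 4320(j442) + 217600 = -3689680 + j1909440
Denominator: (j442)^2 + 5(j442) + 4 = -195360 + j2210
|N| = √(3689680² + 1909440²) ≈ 4.1545e+06, ∠N ≈ 152.64°
|D| = √(195360² + 2210²) ≈ 1.9537e+05, ∠D ≈ 179.35°
|T| = 4.1545e+06 / 1.9537e+05 ≈ 21.265
Gain = 20 log₁₀(21.265) ≈ 26.55 dB
∠T = 152.64° − 179.35° = -26.71°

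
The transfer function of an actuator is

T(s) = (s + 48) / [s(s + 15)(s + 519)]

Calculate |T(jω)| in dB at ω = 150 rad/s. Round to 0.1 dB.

At s = jω = j150:
zero (s+48): 48 + j150 → |·| = √(48²+150²) = √24804 ≈ 157.49, ∠ = arctan(150/48) ≈ 72.26°
pole (s+15): 15 + j150 → |·| = √(15²+150²) = √22725 ≈ 150.75, ∠ = arctan(150/15) ≈ 84.29°
pole (s+519): 519 + j150 → |·| = √(519²+150²) = √291861 ≈ 540.24, ∠ = arctan(150/519) ≈ 16.12°
pole at origin: |s| = 150, ∠ = 90.00° (in denominator)
|T| = 1 · 157.49 / 1.2216e+07 ≈ 1.2892e-05
Gain = 20 log₁₀(1.2892e-05) ≈ -97.79 dB

-97.8 dB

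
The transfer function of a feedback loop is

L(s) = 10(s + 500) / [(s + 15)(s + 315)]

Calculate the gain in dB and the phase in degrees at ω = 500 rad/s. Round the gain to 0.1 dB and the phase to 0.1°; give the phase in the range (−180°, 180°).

-32.4 dB, -101.1°

At s = jω = j500:
zero (s+500): 500 + j500 → |·| = √(500²+500²) = √500000 ≈ 707.11, ∠ = arctan(500/500) ≈ 45.00°
pole (s+15): 15 + j500 → |·| = √(15²+500²) = √250225 ≈ 500.22, ∠ = arctan(500/15) ≈ 88.28°
pole (s+315): 315 + j500 → |·| = √(315²+500²) = √349225 ≈ 590.95, ∠ = arctan(500/315) ≈ 57.79°
|L| = 10 · 707.11 / 2.9561e+05 ≈ 0.02392
Gain = 20 log₁₀(0.02392) ≈ -32.42 dB
∠L = 45.00° − 146.07° = -101.07°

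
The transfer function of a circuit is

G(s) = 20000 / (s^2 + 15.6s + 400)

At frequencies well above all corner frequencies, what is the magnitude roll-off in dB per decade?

-40 dB/decade

Each pole contributes −20 dB/decade at high frequency; each zero contributes +20 dB/decade.
Net: 0 zero(s) − 2 pole(s) → -40 dB/decade.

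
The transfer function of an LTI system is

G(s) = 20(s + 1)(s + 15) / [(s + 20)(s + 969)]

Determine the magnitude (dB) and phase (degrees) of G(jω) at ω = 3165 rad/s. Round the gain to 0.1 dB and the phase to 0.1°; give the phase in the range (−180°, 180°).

25.6 dB, 17.1°

At s = jω = j3165:
zero (s+1): 1 + j3165 → |·| = √(1²+3165²) = √10017226 ≈ 3165, ∠ = arctan(3165/1) ≈ 89.98°
zero (s+15): 15 + j3165 → |·| = √(15²+3165²) = √10017450 ≈ 3165, ∠ = arctan(3165/15) ≈ 89.73°
pole (s+20): 20 + j3165 → |·| = √(20²+3165²) = √10017625 ≈ 3165.1, ∠ = arctan(3165/20) ≈ 89.64°
pole (s+969): 969 + j3165 → |·| = √(969²+3165²) = √10956186 ≈ 3310, ∠ = arctan(3165/969) ≈ 72.98°
|G| = 20 · 1.0017e+07 / 1.0476e+07 ≈ 19.124
Gain = 20 log₁₀(19.124) ≈ 25.63 dB
∠G = 179.71° − 162.62° = 17.09°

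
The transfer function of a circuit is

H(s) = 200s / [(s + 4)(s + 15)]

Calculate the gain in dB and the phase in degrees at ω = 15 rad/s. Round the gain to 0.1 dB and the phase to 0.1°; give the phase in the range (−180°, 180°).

At s = jω = j15:
zero at origin: s = j15 → |·| = 15, ∠ = 90.00°
pole (s+4): 4 + j15 → |·| = √(4²+15²) = √241 ≈ 15.524, ∠ = arctan(15/4) ≈ 75.07°
pole (s+15): 15 + j15 → |·| = √(15²+15²) = √450 ≈ 21.213, ∠ = arctan(15/15) ≈ 45.00°
|H| = 200 · 15 / 329.31 ≈ 9.11
Gain = 20 log₁₀(9.11) ≈ 19.19 dB
∠H = 90.00° − 120.07° = -30.07°

19.2 dB, -30.1°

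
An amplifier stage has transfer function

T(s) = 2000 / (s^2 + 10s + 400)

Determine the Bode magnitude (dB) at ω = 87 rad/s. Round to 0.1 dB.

-11.2 dB

At s = jω = j87:
quadratic: (j87)² + 10·j87 + 400 = -7169 + j870 → |·| ≈ 7221.6, ∠ ≈ 173.08°
|T| = 2000 / 7221.6 ≈ 0.27695
Gain = 20 log₁₀(0.27695) ≈ -11.15 dB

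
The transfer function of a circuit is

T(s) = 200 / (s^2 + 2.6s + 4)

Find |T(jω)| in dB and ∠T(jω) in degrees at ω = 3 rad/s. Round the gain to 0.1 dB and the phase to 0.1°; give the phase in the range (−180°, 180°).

26.7 dB, -122.7°

At s = jω = j3:
quadratic: (j3)² + 2.6·j3 + 4 = -5 + j7.8 → |·| ≈ 9.265, ∠ ≈ 122.66°
|T| = 200 / 9.265 ≈ 21.587
Gain = 20 log₁₀(21.587) ≈ 26.68 dB
∠T = 0.00° − 122.66° = -122.66°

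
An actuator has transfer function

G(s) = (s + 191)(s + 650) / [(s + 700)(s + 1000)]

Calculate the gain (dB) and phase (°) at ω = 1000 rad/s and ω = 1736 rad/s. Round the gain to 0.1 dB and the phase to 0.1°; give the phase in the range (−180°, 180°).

At s = jω = j1000:
zero (s+191): 191 + j1000 → |·| = √(191²+1000²) = √1036481 ≈ 1018.1, ∠ = arctan(1000/191) ≈ 79.19°
zero (s+650): 650 + j1000 → |·| = √(650²+1000²) = √1422500 ≈ 1192.7, ∠ = arctan(1000/650) ≈ 56.98°
pole (s+700): 700 + j1000 → |·| = √(700²+1000²) = √1490000 ≈ 1220.7, ∠ = arctan(1000/700) ≈ 55.01°
pole (s+1000): 1000 + j1000 → |·| = √(1000²+1000²) = √2000000 ≈ 1414.2, ∠ = arctan(1000/1000) ≈ 45.00°
|G| = 1 · 1.2143e+06 / 1.7263e+06 ≈ 0.70341
Gain = 20 log₁₀(0.70341) ≈ -3.06 dB
∠G = 136.17° − 100.01° = 36.16°

At s = jω = j1736:
zero (s+191): 191 + j1736 → |·| = √(191²+1736²) = √3050177 ≈ 1746.5, ∠ = arctan(1736/191) ≈ 83.72°
zero (s+650): 650 + j1736 → |·| = √(650²+1736²) = √3436196 ≈ 1853.7, ∠ = arctan(1736/650) ≈ 69.47°
pole (s+700): 700 + j1736 → |·| = √(700²+1736²) = √3503696 ≈ 1871.8, ∠ = arctan(1736/700) ≈ 68.04°
pole (s+1000): 1000 + j1736 → |·| = √(1000²+1736²) = √4013696 ≈ 2003.4, ∠ = arctan(1736/1000) ≈ 60.06°
|G| = 1 · 3.2375e+06 / 3.75e+06 ≈ 0.86333
Gain = 20 log₁₀(0.86333) ≈ -1.28 dB
∠G = 153.19° − 128.10° = 25.09°

ω = 1000: -3.1 dB, 36.2°; ω = 1736: -1.3 dB, 25.1°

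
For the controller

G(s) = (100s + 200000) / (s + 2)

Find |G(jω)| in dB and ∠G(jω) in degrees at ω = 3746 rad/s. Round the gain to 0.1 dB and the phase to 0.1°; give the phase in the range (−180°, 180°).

Substitute s = j3746:
Numerator: 100(j3746) + 200000 = 200000 + j374600
Denominator: (j3746) + 2 = 2 + j3746
|N| = √(200000² + 374600²) ≈ 4.2465e+05, ∠N ≈ 61.90°
|D| = √(2² + 3746²) ≈ 3746, ∠D ≈ 89.97°
|G| = 4.2465e+05 / 3746 ≈ 113.36
Gain = 20 log₁₀(113.36) ≈ 41.09 dB
∠G = 61.90° − 89.97° = -28.07°

41.1 dB, -28.1°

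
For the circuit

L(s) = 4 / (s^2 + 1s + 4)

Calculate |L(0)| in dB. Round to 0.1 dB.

0.0 dB

L(0) = 4 / 4 = 1
20 log₁₀(1) ≈ 0.00 dB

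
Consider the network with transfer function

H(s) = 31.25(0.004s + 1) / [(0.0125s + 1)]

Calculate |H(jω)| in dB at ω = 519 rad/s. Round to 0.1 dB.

20.8 dB

At ω = 519 rad/s:
zero (1 + j519·0.004) = 1 + j2.076 → |·| ≈ 2.3043, ∠ ≈ 64.28°
pole (1 + j519·0.0125) = 1 + j6.4875 → |·| ≈ 6.5641, ∠ ≈ 81.24°
|H| = 31.25 · 2.3043 / (6.5641) ≈ 10.97
Gain = 20 log₁₀(10.97) ≈ 20.80 dB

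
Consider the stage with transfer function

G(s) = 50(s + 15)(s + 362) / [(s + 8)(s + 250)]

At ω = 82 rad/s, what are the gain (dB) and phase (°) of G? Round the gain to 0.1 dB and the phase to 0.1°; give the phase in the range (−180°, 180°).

At s = jω = j82:
zero (s+15): 15 + j82 → |·| = √(15²+82²) = √6949 ≈ 83.361, ∠ = arctan(82/15) ≈ 79.63°
zero (s+362): 362 + j82 → |·| = √(362²+82²) = √137768 ≈ 371.17, ∠ = arctan(82/362) ≈ 12.76°
pole (s+8): 8 + j82 → |·| = √(8²+82²) = √6788 ≈ 82.389, ∠ = arctan(82/8) ≈ 84.43°
pole (s+250): 250 + j82 → |·| = √(250²+82²) = √69224 ≈ 263.1, ∠ = arctan(82/250) ≈ 18.16°
|G| = 50 · 30941 / 21677 ≈ 71.368
Gain = 20 log₁₀(71.368) ≈ 37.07 dB
∠G = 92.39° − 102.59° = -10.20°

37.1 dB, -10.2°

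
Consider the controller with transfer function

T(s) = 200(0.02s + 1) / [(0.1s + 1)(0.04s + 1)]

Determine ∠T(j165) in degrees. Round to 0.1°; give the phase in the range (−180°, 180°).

-94.8°

At ω = 165 rad/s:
zero (1 + j165·0.02) = 1 + j3.3 → |·| ≈ 3.4482, ∠ ≈ 73.14°
pole (1 + j165·0.1) = 1 + j16.5 → |·| ≈ 16.53, ∠ ≈ 86.53°
pole (1 + j165·0.04) = 1 + j6.6 → |·| ≈ 6.6753, ∠ ≈ 81.38°
∠T = (73.14°) − (86.53° + 81.38°) = -94.77°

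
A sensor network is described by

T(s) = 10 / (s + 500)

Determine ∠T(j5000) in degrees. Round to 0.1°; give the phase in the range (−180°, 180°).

-84.3°

Substitute s = j5000:
Numerator: 10 = 10 + j0
Denominator: (j5000) + 500 = 500 + j5000
|N| = √(10² + 0²) ≈ 10, ∠N ≈ 0.00°
|D| = √(500² + 5000²) ≈ 5024.9, ∠D ≈ 84.29°
∠T = 0.00° − 84.29° = -84.29°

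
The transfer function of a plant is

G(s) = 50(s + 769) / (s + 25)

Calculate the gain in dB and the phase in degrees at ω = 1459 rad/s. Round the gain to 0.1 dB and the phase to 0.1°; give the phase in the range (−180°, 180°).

At s = jω = j1459:
zero (s+769): 769 + j1459 → |·| = √(769²+1459²) = √2720042 ≈ 1649.3, ∠ = arctan(1459/769) ≈ 62.21°
pole (s+25): 25 + j1459 → |·| = √(25²+1459²) = √2129306 ≈ 1459.2, ∠ = arctan(1459/25) ≈ 89.02°
|G| = 50 · 1649.3 / 1459.2 ≈ 56.514
Gain = 20 log₁₀(56.514) ≈ 35.04 dB
∠G = 62.21° − 89.02° = -26.81°

35.0 dB, -26.8°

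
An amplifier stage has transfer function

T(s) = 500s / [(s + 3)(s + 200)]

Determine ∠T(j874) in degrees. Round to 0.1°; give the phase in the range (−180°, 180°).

-76.9°

At s = jω = j874:
zero at origin: s = j874 → |·| = 874, ∠ = 90.00°
pole (s+3): 3 + j874 → |·| = √(3²+874²) = √763885 ≈ 874.01, ∠ = arctan(874/3) ≈ 89.80°
pole (s+200): 200 + j874 → |·| = √(200²+874²) = √803876 ≈ 896.59, ∠ = arctan(874/200) ≈ 77.11°
∠T = 90.00° − 166.91° = -76.91°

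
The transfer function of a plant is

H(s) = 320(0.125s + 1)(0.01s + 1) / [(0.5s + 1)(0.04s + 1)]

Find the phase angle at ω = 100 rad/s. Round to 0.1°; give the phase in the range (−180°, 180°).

-34.4°

At ω = 100 rad/s:
zero (1 + j100·0.125) = 1 + j12.5 → |·| ≈ 12.54, ∠ ≈ 85.43°
zero (1 + j100·0.01) = 1 + j1 → |·| ≈ 1.4142, ∠ ≈ 45.00°
pole (1 + j100·0.5) = 1 + j50 → |·| ≈ 50.01, ∠ ≈ 88.85°
pole (1 + j100·0.04) = 1 + j4 → |·| ≈ 4.1231, ∠ ≈ 75.96°
∠H = (85.43° + 45.00°) − (88.85° + 75.96°) = -34.38°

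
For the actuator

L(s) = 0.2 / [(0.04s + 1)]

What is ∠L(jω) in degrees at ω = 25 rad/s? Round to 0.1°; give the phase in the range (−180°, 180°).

-45.0°

At ω = 25 rad/s:
pole (1 + j25·0.04) = 1 + j1 → |·| ≈ 1.4142, ∠ ≈ 45.00°
∠L = (0°) − (45.00°) = -45.00°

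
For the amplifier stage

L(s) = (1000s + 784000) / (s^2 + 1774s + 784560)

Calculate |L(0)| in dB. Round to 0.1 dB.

-0.0 dB

L(0) = 784000 / 784560 ≈ 0.99929
20 log₁₀(0.99929) ≈ -0.01 dB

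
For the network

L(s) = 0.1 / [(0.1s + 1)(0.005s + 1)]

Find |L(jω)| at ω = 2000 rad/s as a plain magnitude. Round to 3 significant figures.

4.98e-05

At ω = 2000 rad/s:
pole (1 + j2000·0.1) = 1 + j200 → |·| ≈ 200, ∠ ≈ 89.71°
pole (1 + j2000·0.005) = 1 + j10 → |·| ≈ 10.05, ∠ ≈ 84.29°
|L| = 0.1 · 1 / (200 · 10.05) ≈ 4.9751e-05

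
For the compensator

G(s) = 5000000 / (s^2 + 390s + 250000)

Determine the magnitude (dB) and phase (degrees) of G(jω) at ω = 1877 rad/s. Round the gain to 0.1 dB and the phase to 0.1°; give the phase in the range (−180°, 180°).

3.5 dB, -167.4°

At s = jω = j1877:
quadratic: (j1877)² + 390·j1877 + 250000 = -3273129 + j732030 → |·| ≈ 3.354e+06, ∠ ≈ 167.39°
|G| = 5000000 / 3.354e+06 ≈ 1.4908
Gain = 20 log₁₀(1.4908) ≈ 3.47 dB
∠G = 0.00° − 167.39° = -167.39°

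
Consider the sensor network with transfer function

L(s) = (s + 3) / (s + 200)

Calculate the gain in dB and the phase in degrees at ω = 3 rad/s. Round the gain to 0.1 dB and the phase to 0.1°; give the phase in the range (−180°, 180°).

-33.5 dB, 44.1°

Substitute s = j3:
Numerator: (j3) + 3 = 3 + j3
Denominator: (j3) + 200 = 200 + j3
|N| = √(3² + 3²) ≈ 4.2426, ∠N ≈ 45.00°
|D| = √(200² + 3²) ≈ 200.02, ∠D ≈ 0.86°
|L| = 4.2426 / 200.02 ≈ 0.021211
Gain = 20 log₁₀(0.021211) ≈ -33.47 dB
∠L = 45.00° − 0.86° = 44.14°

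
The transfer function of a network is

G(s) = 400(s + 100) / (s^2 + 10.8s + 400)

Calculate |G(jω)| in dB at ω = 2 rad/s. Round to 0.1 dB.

At s = jω = j2:
zero (s+100): 100 + j2 → |·| = √(100²+2²) = √10004 ≈ 100.02, ∠ = arctan(2/100) ≈ 1.15°
quadratic: (j2)² + 10.8·j2 + 400 = 396 + j21.6 → |·| ≈ 396.59, ∠ ≈ 3.12°
|G| = 400 · 100.02 / 396.59 ≈ 100.88
Gain = 20 log₁₀(100.88) ≈ 40.08 dB

40.1 dB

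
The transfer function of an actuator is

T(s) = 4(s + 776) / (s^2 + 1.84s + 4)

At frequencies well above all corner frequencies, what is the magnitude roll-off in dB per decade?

Each pole contributes −20 dB/decade at high frequency; each zero contributes +20 dB/decade.
Net: 1 zero(s) − 2 pole(s) → -20 dB/decade.

-20 dB/decade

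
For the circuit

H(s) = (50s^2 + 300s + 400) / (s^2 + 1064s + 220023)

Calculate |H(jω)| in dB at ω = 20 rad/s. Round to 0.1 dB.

-20.6 dB

Substitute s = j20:
Numerator: 50(j20)^2 + 300(j20) + 400 = -19600 + j6000
Denominator: (j20)^2 + 1064(j20) + 220023 = 219623 + j21280
|N| = √(19600² + 6000²) ≈ 20498, ∠N ≈ 162.98°
|D| = √(219623² + 21280²) ≈ 2.2065e+05, ∠D ≈ 5.53°
|H| = 20498 / 2.2065e+05 ≈ 0.092898
Gain = 20 log₁₀(0.092898) ≈ -20.64 dB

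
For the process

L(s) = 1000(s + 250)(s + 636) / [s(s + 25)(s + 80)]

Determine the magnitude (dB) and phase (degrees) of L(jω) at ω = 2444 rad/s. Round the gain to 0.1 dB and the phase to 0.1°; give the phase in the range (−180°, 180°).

-7.4 dB, -108.0°

At s = jω = j2444:
zero (s+250): 250 + j2444 → |·| = √(250²+2444²) = √6035636 ≈ 2456.8, ∠ = arctan(2444/250) ≈ 84.16°
zero (s+636): 636 + j2444 → |·| = √(636²+2444²) = √6377632 ≈ 2525.4, ∠ = arctan(2444/636) ≈ 75.41°
pole (s+25): 25 + j2444 → |·| = √(25²+2444²) = √5973761 ≈ 2444.1, ∠ = arctan(2444/25) ≈ 89.41°
pole (s+80): 80 + j2444 → |·| = √(80²+2444²) = √5979536 ≈ 2445.3, ∠ = arctan(2444/80) ≈ 88.13°
pole at origin: |s| = 2444, ∠ = 90.00° (in denominator)
|L| = 1000 · 6.2044e+06 / 1.4607e+10 ≈ 0.42476
Gain = 20 log₁₀(0.42476) ≈ -7.44 dB
∠L = 159.57° − 267.54° = -107.97°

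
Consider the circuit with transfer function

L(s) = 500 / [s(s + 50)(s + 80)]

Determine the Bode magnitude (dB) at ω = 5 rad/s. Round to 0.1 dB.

-32.1 dB

At s = jω = j5:
pole (s+50): 50 + j5 → |·| = √(50²+5²) = √2525 ≈ 50.249, ∠ = arctan(5/50) ≈ 5.71°
pole (s+80): 80 + j5 → |·| = √(80²+5²) = √6425 ≈ 80.156, ∠ = arctan(5/80) ≈ 3.58°
pole at origin: |s| = 5, ∠ = 90.00° (in denominator)
|L| = 500 / 20139 ≈ 0.024827
Gain = 20 log₁₀(0.024827) ≈ -32.10 dB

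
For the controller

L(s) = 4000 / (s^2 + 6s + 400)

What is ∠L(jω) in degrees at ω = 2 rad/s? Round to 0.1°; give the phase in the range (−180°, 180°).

At s = jω = j2:
quadratic: (j2)² + 6·j2 + 400 = 396 + j12 → |·| ≈ 396.18, ∠ ≈ 1.74°
∠L = 0.00° − 1.74° = -1.74°

-1.7°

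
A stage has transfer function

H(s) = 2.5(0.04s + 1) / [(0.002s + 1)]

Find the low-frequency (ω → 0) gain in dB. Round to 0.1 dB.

H(0) = 2.5 · 1 / 1 = 2.5
20 log₁₀(2.5) ≈ 7.96 dB

8.0 dB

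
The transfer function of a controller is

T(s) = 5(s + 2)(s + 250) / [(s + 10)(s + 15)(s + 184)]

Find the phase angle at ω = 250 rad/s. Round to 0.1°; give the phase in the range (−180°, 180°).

-93.4°

At s = jω = j250:
zero (s+2): 2 + j250 → |·| = √(2²+250²) = √62504 ≈ 250.01, ∠ = arctan(250/2) ≈ 89.54°
zero (s+250): 250 + j250 → |·| = √(250²+250²) = √125000 ≈ 353.55, ∠ = arctan(250/250) ≈ 45.00°
pole (s+10): 10 + j250 → |·| = √(10²+250²) = √62600 ≈ 250.2, ∠ = arctan(250/10) ≈ 87.71°
pole (s+15): 15 + j250 → |·| = √(15²+250²) = √62725 ≈ 250.45, ∠ = arctan(250/15) ≈ 86.57°
pole (s+184): 184 + j250 → |·| = √(184²+250²) = √96356 ≈ 310.41, ∠ = arctan(250/184) ≈ 53.65°
∠T = 134.54° − 227.93° = -93.39°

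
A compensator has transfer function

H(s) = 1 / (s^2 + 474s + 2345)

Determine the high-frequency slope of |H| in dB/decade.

Each pole contributes −20 dB/decade at high frequency; each zero contributes +20 dB/decade.
Net: 0 zero(s) − 2 pole(s) → -40 dB/decade.

-40 dB/decade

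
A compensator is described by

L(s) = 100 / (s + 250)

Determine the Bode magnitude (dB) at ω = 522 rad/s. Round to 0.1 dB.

-15.3 dB

At s = jω = j522:
pole (s+250): 250 + j522 → |·| = √(250²+522²) = √334984 ≈ 578.78, ∠ = arctan(522/250) ≈ 64.41°
|L| = 100 / 578.78 ≈ 0.17278
Gain = 20 log₁₀(0.17278) ≈ -15.25 dB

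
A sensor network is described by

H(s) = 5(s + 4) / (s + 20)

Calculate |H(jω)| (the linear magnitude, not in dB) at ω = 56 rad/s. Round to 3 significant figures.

4.72

At s = jω = j56:
zero (s+4): 4 + j56 → |·| = √(4²+56²) = √3152 ≈ 56.143, ∠ = arctan(56/4) ≈ 85.91°
pole (s+20): 20 + j56 → |·| = √(20²+56²) = √3536 ≈ 59.464, ∠ = arctan(56/20) ≈ 70.35°
|H| = 5 · 56.143 / 59.464 ≈ 4.7208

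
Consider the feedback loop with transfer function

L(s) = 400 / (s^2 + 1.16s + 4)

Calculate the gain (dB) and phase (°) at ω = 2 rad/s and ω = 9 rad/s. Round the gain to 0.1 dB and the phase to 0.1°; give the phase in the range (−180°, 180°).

At s = jω = j2:
quadratic: (j2)² + 1.16·j2 + 4 = 0 + j2.32 → |·| ≈ 2.32, ∠ ≈ 90.00°
|L| = 400 / 2.32 ≈ 172.41
Gain = 20 log₁₀(172.41) ≈ 44.73 dB
∠L = 0.00° − 90.00° = -90.00°

At s = jω = j9:
quadratic: (j9)² + 1.16·j9 + 4 = -77 + j10.44 → |·| ≈ 77.705, ∠ ≈ 172.28°
|L| = 400 / 77.705 ≈ 5.1477
Gain = 20 log₁₀(5.1477) ≈ 14.23 dB
∠L = 0.00° − 172.28° = -172.28°

ω = 2: 44.7 dB, -90.0°; ω = 9: 14.2 dB, -172.3°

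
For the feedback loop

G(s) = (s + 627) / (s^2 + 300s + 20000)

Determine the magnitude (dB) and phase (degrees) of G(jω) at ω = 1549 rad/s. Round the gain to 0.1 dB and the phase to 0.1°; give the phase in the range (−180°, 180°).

Substitute s = j1549:
Numerator: (j1549) + 627 = 627 + j1549
Denominator: (j1549)^2 + 300(j1549) + 20000 = -2379401 + j464700
|N| = √(627² + 1549²) ≈ 1671.1, ∠N ≈ 67.96°
|D| = √(2379401² + 464700²) ≈ 2.4244e+06, ∠D ≈ 168.95°
|G| = 1671.1 / 2.4244e+06 ≈ 0.00068928
Gain = 20 log₁₀(0.00068928) ≈ -63.23 dB
∠G = 67.96° − 168.95° = -100.99°

-63.2 dB, -101.0°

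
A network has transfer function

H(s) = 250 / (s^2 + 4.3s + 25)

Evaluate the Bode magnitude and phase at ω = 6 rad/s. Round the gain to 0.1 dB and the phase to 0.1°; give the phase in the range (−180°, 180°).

At s = jω = j6:
quadratic: (j6)² + 4.3·j6 + 25 = -11 + j25.8 → |·| ≈ 28.047, ∠ ≈ 113.09°
|H| = 250 / 28.047 ≈ 8.9136
Gain = 20 log₁₀(8.9136) ≈ 19.00 dB
∠H = 0.00° − 113.09° = -113.09°

19.0 dB, -113.1°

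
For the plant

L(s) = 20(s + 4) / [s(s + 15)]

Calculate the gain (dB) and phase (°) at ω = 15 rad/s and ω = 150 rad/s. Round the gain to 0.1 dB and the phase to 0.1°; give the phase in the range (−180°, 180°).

ω = 15: -0.2 dB, -59.9°; ω = 150: -17.5 dB, -85.8°

At s = jω = j15:
zero (s+4): 4 + j15 → |·| = √(4²+15²) = √241 ≈ 15.524, ∠ = arctan(15/4) ≈ 75.07°
pole (s+15): 15 + j15 → |·| = √(15²+15²) = √450 ≈ 21.213, ∠ = arctan(15/15) ≈ 45.00°
pole at origin: |s| = 15, ∠ = 90.00° (in denominator)
|L| = 20 · 15.524 / 318.19 ≈ 0.97577
Gain = 20 log₁₀(0.97577) ≈ -0.21 dB
∠L = 75.07° − 135.00° = -59.93°

At s = jω = j150:
zero (s+4): 4 + j150 → |·| = √(4²+150²) = √22516 ≈ 150.05, ∠ = arctan(150/4) ≈ 88.47°
pole (s+15): 15 + j150 → |·| = √(15²+150²) = √22725 ≈ 150.75, ∠ = arctan(150/15) ≈ 84.29°
pole at origin: |s| = 150, ∠ = 90.00° (in denominator)
|L| = 20 · 150.05 / 22612 ≈ 0.13272
Gain = 20 log₁₀(0.13272) ≈ -17.54 dB
∠L = 88.47° − 174.29° = -85.82°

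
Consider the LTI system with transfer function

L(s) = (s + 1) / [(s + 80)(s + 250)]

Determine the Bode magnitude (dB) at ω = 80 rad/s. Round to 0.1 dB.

-51.4 dB

At s = jω = j80:
zero (s+1): 1 + j80 → |·| = √(1²+80²) = √6401 ≈ 80.006, ∠ = arctan(80/1) ≈ 89.28°
pole (s+80): 80 + j80 → |·| = √(80²+80²) = √12800 ≈ 113.14, ∠ = arctan(80/80) ≈ 45.00°
pole (s+250): 250 + j80 → |·| = √(250²+80²) = √68900 ≈ 262.49, ∠ = arctan(80/250) ≈ 17.74°
|L| = 1 · 80.006 / 29698 ≈ 0.002694
Gain = 20 log₁₀(0.002694) ≈ -51.39 dB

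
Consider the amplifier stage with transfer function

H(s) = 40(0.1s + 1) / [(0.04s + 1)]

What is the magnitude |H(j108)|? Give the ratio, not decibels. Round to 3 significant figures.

At ω = 108 rad/s:
zero (1 + j108·0.1) = 1 + j10.8 → |·| ≈ 10.846, ∠ ≈ 84.71°
pole (1 + j108·0.04) = 1 + j4.32 → |·| ≈ 4.4342, ∠ ≈ 76.97°
|H| = 40 · 10.846 / (4.4342) ≈ 97.84

97.8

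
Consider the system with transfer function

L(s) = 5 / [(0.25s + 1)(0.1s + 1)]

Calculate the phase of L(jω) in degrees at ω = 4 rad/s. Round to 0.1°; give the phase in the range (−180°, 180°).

-66.8°

At ω = 4 rad/s:
pole (1 + j4·0.25) = 1 + j1 → |·| ≈ 1.4142, ∠ ≈ 45.00°
pole (1 + j4·0.1) = 1 + j0.4 → |·| ≈ 1.077, ∠ ≈ 21.80°
∠L = (0°) − (45.00° + 21.80°) = -66.80°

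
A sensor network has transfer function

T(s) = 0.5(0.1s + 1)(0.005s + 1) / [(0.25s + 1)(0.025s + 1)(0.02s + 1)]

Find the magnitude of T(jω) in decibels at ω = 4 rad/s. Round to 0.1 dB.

At ω = 4 rad/s:
zero (1 + j4·0.1) = 1 + j0.4 → |·| ≈ 1.077, ∠ ≈ 21.80°
zero (1 + j4·0.005) = 1 + j0.02 → |·| ≈ 1.0002, ∠ ≈ 1.15°
pole (1 + j4·0.25) = 1 + j1 → |·| ≈ 1.4142, ∠ ≈ 45.00°
pole (1 + j4·0.025) = 1 + j0.1 → |·| ≈ 1.005, ∠ ≈ 5.71°
pole (1 + j4·0.02) = 1 + j0.08 → |·| ≈ 1.0032, ∠ ≈ 4.57°
|T| = 0.5 · 1.077 · 1.0002 / (1.4142 · 1.005 · 1.0032) ≈ 0.37775
Gain = 20 log₁₀(0.37775) ≈ -8.46 dB

-8.5 dB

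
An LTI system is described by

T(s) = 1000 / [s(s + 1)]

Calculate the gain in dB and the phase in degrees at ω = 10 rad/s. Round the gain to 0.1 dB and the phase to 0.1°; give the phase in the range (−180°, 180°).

At s = jω = j10:
pole (s+1): 1 + j10 → |·| = √(1²+10²) = √101 ≈ 10.05, ∠ = arctan(10/1) ≈ 84.29°
pole at origin: |s| = 10, ∠ = 90.00° (in denominator)
|T| = 1000 / 100.5 ≈ 9.9502
Gain = 20 log₁₀(9.9502) ≈ 19.96 dB
∠T = 0.00° − 174.29° = -174.29°

20.0 dB, -174.3°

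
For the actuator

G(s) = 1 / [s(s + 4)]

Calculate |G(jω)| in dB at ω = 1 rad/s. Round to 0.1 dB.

At s = jω = j1:
pole (s+4): 4 + j1 → |·| = √(4²+1²) = √17 ≈ 4.1231, ∠ = arctan(1/4) ≈ 14.04°
pole at origin: |s| = 1, ∠ = 90.00° (in denominator)
|G| = 1 / 4.1231 ≈ 0.24254
Gain = 20 log₁₀(0.24254) ≈ -12.30 dB

-12.3 dB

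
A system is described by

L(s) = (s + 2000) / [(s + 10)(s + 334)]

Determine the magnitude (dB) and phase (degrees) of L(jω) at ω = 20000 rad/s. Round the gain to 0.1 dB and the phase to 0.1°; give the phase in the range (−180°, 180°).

-86.0 dB, -94.7°

At s = jω = j20000:
zero (s+2000): 2000 + j20000 → |·| = √(2000²+20000²) = √404000000 ≈ 20100, ∠ = arctan(20000/2000) ≈ 84.29°
pole (s+10): 10 + j20000 → |·| = √(10²+20000²) = √400000100 ≈ 20000, ∠ = arctan(20000/10) ≈ 89.97°
pole (s+334): 334 + j20000 → |·| = √(334²+20000²) = √400111556 ≈ 20003, ∠ = arctan(20000/334) ≈ 89.04°
|L| = 1 · 20100 / 4.0006e+08 ≈ 5.0242e-05
Gain = 20 log₁₀(5.0242e-05) ≈ -85.98 dB
∠L = 84.29° − 179.01° = -94.72°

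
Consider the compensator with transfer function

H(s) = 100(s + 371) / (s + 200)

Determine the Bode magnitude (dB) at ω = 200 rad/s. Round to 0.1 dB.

43.5 dB

At s = jω = j200:
zero (s+371): 371 + j200 → |·| = √(371²+200²) = √177641 ≈ 421.47, ∠ = arctan(200/371) ≈ 28.33°
pole (s+200): 200 + j200 → |·| = √(200²+200²) = √80000 ≈ 282.84, ∠ = arctan(200/200) ≈ 45.00°
|H| = 100 · 421.47 / 282.84 ≈ 149.01
Gain = 20 log₁₀(149.01) ≈ 43.46 dB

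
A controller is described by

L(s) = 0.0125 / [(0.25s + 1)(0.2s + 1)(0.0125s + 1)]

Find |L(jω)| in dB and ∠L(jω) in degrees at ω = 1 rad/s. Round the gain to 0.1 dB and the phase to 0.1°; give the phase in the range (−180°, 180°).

At ω = 1 rad/s:
pole (1 + j1·0.25) = 1 + j0.25 → |·| ≈ 1.0308, ∠ ≈ 14.04°
pole (1 + j1·0.2) = 1 + j0.2 → |·| ≈ 1.0198, ∠ ≈ 11.31°
pole (1 + j1·0.0125) = 1 + j0.0125 → |·| ≈ 1.0001, ∠ ≈ 0.72°
|L| = 0.0125 · 1 / (1.0308 · 1.0198 · 1.0001) ≈ 0.01189
Gain = 20 log₁₀(0.01189) ≈ -38.50 dB
∠L = (0°) − (14.04° + 11.31° + 0.72°) = -26.07°

-38.5 dB, -26.1°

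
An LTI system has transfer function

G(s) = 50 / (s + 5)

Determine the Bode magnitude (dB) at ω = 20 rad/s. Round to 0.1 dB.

At s = jω = j20:
pole (s+5): 5 + j20 → |·| = √(5²+20²) = √425 ≈ 20.616, ∠ = arctan(20/5) ≈ 75.96°
|G| = 50 / 20.616 ≈ 2.4253
Gain = 20 log₁₀(2.4253) ≈ 7.70 dB

7.7 dB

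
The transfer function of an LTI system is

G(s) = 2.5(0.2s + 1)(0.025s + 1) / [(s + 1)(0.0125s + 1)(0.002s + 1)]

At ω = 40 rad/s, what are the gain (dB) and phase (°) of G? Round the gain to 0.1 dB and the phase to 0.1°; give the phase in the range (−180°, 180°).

At ω = 40 rad/s:
zero (1 + j40·0.2) = 1 + j8 → |·| ≈ 8.0623, ∠ ≈ 82.87°
zero (1 + j40·0.025) = 1 + j1 → |·| ≈ 1.4142, ∠ ≈ 45.00°
pole (1 + j40·1) = 1 + j40 → |·| ≈ 40.012, ∠ ≈ 88.57°
pole (1 + j40·0.0125) = 1 + j0.5 → |·| ≈ 1.118, ∠ ≈ 26.57°
pole (1 + j40·0.002) = 1 + j0.08 → |·| ≈ 1.0032, ∠ ≈ 4.57°
|G| = 2.5 · 8.0623 · 1.4142 / (40.012 · 1.118 · 1.0032) ≈ 0.63517
Gain = 20 log₁₀(0.63517) ≈ -3.94 dB
∠G = (82.87° + 45.00°) − (88.57° + 26.57° + 4.57°) = 8.16°

-3.9 dB, 8.2°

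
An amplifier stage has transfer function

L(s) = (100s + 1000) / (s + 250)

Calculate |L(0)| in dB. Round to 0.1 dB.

L(0) = 1000 / 250 = 4
20 log₁₀(4) ≈ 12.04 dB

12.0 dB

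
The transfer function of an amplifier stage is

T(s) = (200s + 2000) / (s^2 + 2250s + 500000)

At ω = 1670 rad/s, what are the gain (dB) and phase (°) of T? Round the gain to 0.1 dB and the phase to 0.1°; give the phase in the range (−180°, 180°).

Substitute s = j1670:
Numerator: 200(j1670) + 2000 = 2000 + j334000
Denominator: (j1670)^2 + 2250(j1670) + 500000 = -2288900 + j3757500
|N| = √(2000² + 334000²) ≈ 3.3401e+05, ∠N ≈ 89.66°
|D| = √(2288900² + 3757500²) ≈ 4.3998e+06, ∠D ≈ 121.35°
|T| = 3.3401e+05 / 4.3998e+06 ≈ 0.075915
Gain = 20 log₁₀(0.075915) ≈ -22.39 dB
∠T = 89.66° − 121.35° = -31.69°

-22.4 dB, -31.7°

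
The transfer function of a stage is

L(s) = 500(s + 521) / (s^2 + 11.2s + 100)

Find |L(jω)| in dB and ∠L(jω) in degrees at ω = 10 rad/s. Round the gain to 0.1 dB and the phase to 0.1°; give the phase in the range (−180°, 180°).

67.3 dB, -88.9°

At s = jω = j10:
zero (s+521): 521 + j10 → |·| = √(521²+10²) = √271541 ≈ 521.1, ∠ = arctan(10/521) ≈ 1.10°
quadratic: (j10)² + 11.2·j10 + 100 = 0 + j112 → |·| ≈ 112, ∠ ≈ 90.00°
|L| = 500 · 521.1 / 112 ≈ 2326.3
Gain = 20 log₁₀(2326.3) ≈ 67.33 dB
∠L = 1.10° − 90.00° = -88.90°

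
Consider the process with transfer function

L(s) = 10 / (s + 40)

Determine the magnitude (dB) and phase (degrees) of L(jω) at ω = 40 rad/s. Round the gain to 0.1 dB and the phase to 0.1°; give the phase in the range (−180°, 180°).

-15.1 dB, -45.0°

At s = jω = j40:
pole (s+40): 40 + j40 → |·| = √(40²+40²) = √3200 ≈ 56.569, ∠ = arctan(40/40) ≈ 45.00°
|L| = 10 / 56.569 ≈ 0.17678
Gain = 20 log₁₀(0.17678) ≈ -15.05 dB
∠L = 0.00° − 45.00° = -45.00°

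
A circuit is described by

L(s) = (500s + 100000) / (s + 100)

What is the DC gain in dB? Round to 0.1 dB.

60.0 dB

L(0) = 100000 / 100 = 1000
20 log₁₀(1000) ≈ 60.00 dB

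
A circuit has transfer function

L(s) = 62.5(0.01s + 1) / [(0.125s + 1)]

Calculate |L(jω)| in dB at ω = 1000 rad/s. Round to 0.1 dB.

At ω = 1000 rad/s:
zero (1 + j1000·0.01) = 1 + j10 → |·| ≈ 10.05, ∠ ≈ 84.29°
pole (1 + j1000·0.125) = 1 + j125 → |·| ≈ 125, ∠ ≈ 89.54°
|L| = 62.5 · 10.05 / (125) ≈ 5.025
Gain = 20 log₁₀(5.025) ≈ 14.02 dB

14.0 dB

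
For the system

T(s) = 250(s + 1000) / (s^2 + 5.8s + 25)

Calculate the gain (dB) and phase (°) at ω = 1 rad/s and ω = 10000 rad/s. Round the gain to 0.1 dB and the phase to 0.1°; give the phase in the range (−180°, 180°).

ω = 1: 80.1 dB, -13.5°; ω = 10000: -32.0 dB, -95.7°

At s = jω = j1:
zero (s+1000): 1000 + j1 → |·| = √(1000²+1²) = √1000001 ≈ 1000, ∠ = arctan(1/1000) ≈ 0.06°
quadratic: (j1)² + 5.8·j1 + 25 = 24 + j5.8 → |·| ≈ 24.691, ∠ ≈ 13.59°
|T| = 250 · 1000 / 24.691 ≈ 10125
Gain = 20 log₁₀(10125) ≈ 80.11 dB
∠T = 0.06° − 13.59° = -13.53°

At s = jω = j10000:
zero (s+1000): 1000 + j10000 → |·| = √(1000²+10000²) = √101000000 ≈ 10050, ∠ = arctan(10000/1000) ≈ 84.29°
quadratic: (j10000)² + 5.8·j10000 + 25 = -99999975 + j58000 → |·| ≈ 1e+08, ∠ ≈ 179.97°
|T| = 250 · 10050 / 1e+08 ≈ 0.025125
Gain = 20 log₁₀(0.025125) ≈ -32.00 dB
∠T = 84.29° − 179.97° = -95.68°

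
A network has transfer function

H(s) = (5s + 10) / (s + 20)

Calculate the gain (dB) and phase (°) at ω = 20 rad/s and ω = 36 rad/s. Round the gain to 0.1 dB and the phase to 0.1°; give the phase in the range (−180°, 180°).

Substitute s = j20:
Numerator: 5(j20) + 10 = 10 + j100
Denominator: (j20) + 20 = 20 + j20
|N| = √(10² + 100²) ≈ 100.5, ∠N ≈ 84.29°
|D| = √(20² + 20²) ≈ 28.284, ∠D ≈ 45.00°
|H| = 100.5 / 28.284 ≈ 3.5532
Gain = 20 log₁₀(3.5532) ≈ 11.01 dB
∠H = 84.29° − 45.00° = 39.29°

Substitute s = j36:
Numerator: 5(j36) + 10 = 10 + j180
Denominator: (j36) + 20 = 20 + j36
|N| = √(10² + 180²) ≈ 180.28, ∠N ≈ 86.82°
|D| = √(20² + 36²) ≈ 41.183, ∠D ≈ 60.95°
|H| = 180.28 / 41.183 ≈ 4.3775
Gain = 20 log₁₀(4.3775) ≈ 12.82 dB
∠H = 86.82° − 60.95° = 25.87°

ω = 20: 11.0 dB, 39.3°; ω = 36: 12.8 dB, 25.9°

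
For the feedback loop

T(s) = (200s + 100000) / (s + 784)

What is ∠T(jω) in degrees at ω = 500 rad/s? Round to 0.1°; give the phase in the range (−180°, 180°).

Substitute s = j500:
Numerator: 200(j500) + 100000 = 100000 + j100000
Denominator: (j500) + 784 = 784 + j500
|N| = √(100000² + 100000²) ≈ 1.4142e+05, ∠N ≈ 45.00°
|D| = √(784² + 500²) ≈ 929.87, ∠D ≈ 32.53°
∠T = 45.00° − 32.53° = 12.47°

12.5°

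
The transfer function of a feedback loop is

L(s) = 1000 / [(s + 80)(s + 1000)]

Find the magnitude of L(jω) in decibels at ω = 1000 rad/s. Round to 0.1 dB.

At s = jω = j1000:
pole (s+80): 80 + j1000 → |·| = √(80²+1000²) = √1006400 ≈ 1003.2, ∠ = arctan(1000/80) ≈ 85.43°
pole (s+1000): 1000 + j1000 → |·| = √(1000²+1000²) = √2000000 ≈ 1414.2, ∠ = arctan(1000/1000) ≈ 45.00°
|L| = 1000 / 1.4187e+06 ≈ 0.00070487
Gain = 20 log₁₀(0.00070487) ≈ -63.04 dB

-63.0 dB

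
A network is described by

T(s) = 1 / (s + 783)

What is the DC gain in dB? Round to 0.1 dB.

T(0) = 1 / (783) ≈ 0.0012771
20 log₁₀(0.0012771) ≈ -57.88 dB

-57.9 dB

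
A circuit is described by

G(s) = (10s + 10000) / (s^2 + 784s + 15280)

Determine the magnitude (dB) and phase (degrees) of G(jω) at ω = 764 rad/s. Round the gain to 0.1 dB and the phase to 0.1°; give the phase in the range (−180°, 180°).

-36.3 dB, -96.1°

Substitute s = j764:
Numerator: 10(j764) + 10000 = 10000 + j7640
Denominator: (j764)^2 + 784(j764) + 15280 = -568416 + j598976
|N| = √(10000² + 7640²) ≈ 12584, ∠N ≈ 37.38°
|D| = √(568416² + 598976²) ≈ 8.2575e+05, ∠D ≈ 133.50°
|G| = 12584 / 8.2575e+05 ≈ 0.015239
Gain = 20 log₁₀(0.015239) ≈ -36.34 dB
∠G = 37.38° − 133.50° = -96.12°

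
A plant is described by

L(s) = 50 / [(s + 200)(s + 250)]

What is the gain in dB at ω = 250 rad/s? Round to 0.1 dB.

-67.1 dB

At s = jω = j250:
pole (s+200): 200 + j250 → |·| = √(200²+250²) = √102500 ≈ 320.16, ∠ = arctan(250/200) ≈ 51.34°
pole (s+250): 250 + j250 → |·| = √(250²+250²) = √125000 ≈ 353.55, ∠ = arctan(250/250) ≈ 45.00°
|L| = 50 / 1.1319e+05 ≈ 0.00044174
Gain = 20 log₁₀(0.00044174) ≈ -67.10 dB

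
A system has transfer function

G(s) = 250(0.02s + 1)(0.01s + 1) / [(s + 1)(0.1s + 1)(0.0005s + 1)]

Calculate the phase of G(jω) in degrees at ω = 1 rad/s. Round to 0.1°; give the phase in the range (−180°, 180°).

-49.0°

At ω = 1 rad/s:
zero (1 + j1·0.02) = 1 + j0.02 → |·| ≈ 1.0002, ∠ ≈ 1.15°
zero (1 + j1·0.01) = 1 + j0.01 → |·| ≈ 1, ∠ ≈ 0.57°
pole (1 + j1·1) = 1 + j1 → |·| ≈ 1.4142, ∠ ≈ 45.00°
pole (1 + j1·0.1) = 1 + j0.1 → |·| ≈ 1.005, ∠ ≈ 5.71°
pole (1 + j1·0.0005) = 1 + j0.0005 → |·| ≈ 1, ∠ ≈ 0.03°
∠G = (1.15° + 0.57°) − (45.00° + 5.71° + 0.03°) = -49.02°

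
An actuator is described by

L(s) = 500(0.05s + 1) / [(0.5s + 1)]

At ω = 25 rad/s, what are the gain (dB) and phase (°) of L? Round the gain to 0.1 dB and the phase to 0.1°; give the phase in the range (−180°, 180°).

At ω = 25 rad/s:
zero (1 + j25·0.05) = 1 + j1.25 → |·| ≈ 1.6008, ∠ ≈ 51.34°
pole (1 + j25·0.5) = 1 + j12.5 → |·| ≈ 12.54, ∠ ≈ 85.43°
|L| = 500 · 1.6008 / (12.54) ≈ 63.828
Gain = 20 log₁₀(63.828) ≈ 36.10 dB
∠L = (51.34°) − (85.43°) = -34.09°

36.1 dB, -34.1°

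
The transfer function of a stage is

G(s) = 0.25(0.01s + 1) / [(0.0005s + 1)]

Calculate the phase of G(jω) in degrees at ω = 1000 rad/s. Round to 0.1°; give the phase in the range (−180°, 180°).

At ω = 1000 rad/s:
zero (1 + j1000·0.01) = 1 + j10 → |·| ≈ 10.05, ∠ ≈ 84.29°
pole (1 + j1000·0.0005) = 1 + j0.5 → |·| ≈ 1.118, ∠ ≈ 26.57°
∠G = (84.29°) − (26.57°) = 57.72°

57.7°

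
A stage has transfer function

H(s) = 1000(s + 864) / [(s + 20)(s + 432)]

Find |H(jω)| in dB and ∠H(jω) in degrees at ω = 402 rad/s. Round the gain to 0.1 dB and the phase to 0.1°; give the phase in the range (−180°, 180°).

At s = jω = j402:
zero (s+864): 864 + j402 → |·| = √(864²+402²) = √908100 ≈ 952.94, ∠ = arctan(402/864) ≈ 24.95°
pole (s+20): 20 + j402 → |·| = √(20²+402²) = √162004 ≈ 402.5, ∠ = arctan(402/20) ≈ 87.15°
pole (s+432): 432 + j402 → |·| = √(432²+402²) = √348228 ≈ 590.11, ∠ = arctan(402/432) ≈ 42.94°
|H| = 1000 · 952.94 / 2.3752e+05 ≈ 4.012
Gain = 20 log₁₀(4.012) ≈ 12.07 dB
∠H = 24.95° − 130.09° = -105.14°

12.1 dB, -105.1°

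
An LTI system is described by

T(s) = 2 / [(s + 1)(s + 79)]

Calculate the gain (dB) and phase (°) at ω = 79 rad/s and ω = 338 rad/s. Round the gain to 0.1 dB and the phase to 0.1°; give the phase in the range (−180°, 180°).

At s = jω = j79:
pole (s+1): 1 + j79 → |·| = √(1²+79²) = √6242 ≈ 79.006, ∠ = arctan(79/1) ≈ 89.27°
pole (s+79): 79 + j79 → |·| = √(79²+79²) = √12482 ≈ 111.72, ∠ = arctan(79/79) ≈ 45.00°
|T| = 2 / 8826.6 ≈ 0.00022659
Gain = 20 log₁₀(0.00022659) ≈ -72.90 dB
∠T = 0.00° − 134.27° = -134.27°

At s = jω = j338:
pole (s+1): 1 + j338 → |·| = √(1²+338²) = √114245 ≈ 338, ∠ = arctan(338/1) ≈ 89.83°
pole (s+79): 79 + j338 → |·| = √(79²+338²) = √120485 ≈ 347.11, ∠ = arctan(338/79) ≈ 76.84°
|T| = 2 / 1.1732e+05 ≈ 1.7047e-05
Gain = 20 log₁₀(1.7047e-05) ≈ -95.37 dB
∠T = 0.00° − 166.67° = -166.67°

ω = 79: -72.9 dB, -134.3°; ω = 338: -95.4 dB, -166.7°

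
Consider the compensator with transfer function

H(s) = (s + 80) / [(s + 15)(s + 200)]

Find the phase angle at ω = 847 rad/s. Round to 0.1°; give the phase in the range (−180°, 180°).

-81.1°

At s = jω = j847:
zero (s+80): 80 + j847 → |·| = √(80²+847²) = √723809 ≈ 850.77, ∠ = arctan(847/80) ≈ 84.60°
pole (s+15): 15 + j847 → |·| = √(15²+847²) = √717634 ≈ 847.13, ∠ = arctan(847/15) ≈ 88.99°
pole (s+200): 200 + j847 → |·| = √(200²+847²) = √757409 ≈ 870.29, ∠ = arctan(847/200) ≈ 76.71°
∠H = 84.60° − 165.70° = -81.10°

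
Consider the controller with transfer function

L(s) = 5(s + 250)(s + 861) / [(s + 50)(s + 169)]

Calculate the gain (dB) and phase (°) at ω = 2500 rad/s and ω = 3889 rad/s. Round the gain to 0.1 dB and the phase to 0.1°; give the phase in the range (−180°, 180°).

ω = 2500: 14.5 dB, -19.7°; ω = 3889: 14.2 dB, -12.9°

At s = jω = j2500:
zero (s+250): 250 + j2500 → |·| = √(250²+2500²) = √6312500 ≈ 2512.5, ∠ = arctan(2500/250) ≈ 84.29°
zero (s+861): 861 + j2500 → |·| = √(861²+2500²) = √6991321 ≈ 2644.1, ∠ = arctan(2500/861) ≈ 71.00°
pole (s+50): 50 + j2500 → |·| = √(50²+2500²) = √6252500 ≈ 2500.5, ∠ = arctan(2500/50) ≈ 88.85°
pole (s+169): 169 + j2500 → |·| = √(169²+2500²) = √6278561 ≈ 2505.7, ∠ = arctan(2500/169) ≈ 86.13°
|L| = 5 · 6.6433e+06 / 6.2655e+06 ≈ 5.3015
Gain = 20 log₁₀(5.3015) ≈ 14.49 dB
∠L = 155.29° − 174.98° = -19.69°

At s = jω = j3889:
zero (s+250): 250 + j3889 → |·| = √(250²+3889²) = √15186821 ≈ 3897, ∠ = arctan(3889/250) ≈ 86.32°
zero (s+861): 861 + j3889 → |·| = √(861²+3889²) = √15865642 ≈ 3983.2, ∠ = arctan(3889/861) ≈ 77.52°
pole (s+50): 50 + j3889 → |·| = √(50²+3889²) = √15126821 ≈ 3889.3, ∠ = arctan(3889/50) ≈ 89.26°
pole (s+169): 169 + j3889 → |·| = √(169²+3889²) = √15152882 ≈ 3892.7, ∠ = arctan(3889/169) ≈ 87.51°
|L| = 5 · 1.5523e+07 / 1.514e+07 ≈ 5.1265
Gain = 20 log₁₀(5.1265) ≈ 14.20 dB
∠L = 163.84° − 176.77° = -12.93°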